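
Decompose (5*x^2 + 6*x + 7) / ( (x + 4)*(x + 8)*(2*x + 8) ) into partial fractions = 279/(32*(x + 8)) - 199/(32*(x + 4)) + 63/(8*(x + 4)^2)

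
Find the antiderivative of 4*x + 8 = 2*x^2 + 8*x + C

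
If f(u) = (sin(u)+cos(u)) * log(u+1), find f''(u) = (-sqrt(2)*u^2*log(u + 1)*sin(u + pi/4) - 2*sqrt(2)*u*log(u + 1)*sin(u + pi/4) + 2*sqrt(2)*u*cos(u + pi/4) - sqrt(2)*log(u + 1)*sin(u + pi/4) - 3*sin(u) + cos(u))/(u^2 + 2*u + 1)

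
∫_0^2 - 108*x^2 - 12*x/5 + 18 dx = -1284/5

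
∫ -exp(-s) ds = exp(-s) + C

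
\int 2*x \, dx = x^2 + C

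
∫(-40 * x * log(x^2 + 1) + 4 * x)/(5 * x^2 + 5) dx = 2*(1 - 5*log(x^2 + 1))*log(x^2 + 1)/5 + C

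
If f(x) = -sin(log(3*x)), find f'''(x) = -(3*sin(log(x) + log(3)) + cos(log(x) + log(3)))/x^3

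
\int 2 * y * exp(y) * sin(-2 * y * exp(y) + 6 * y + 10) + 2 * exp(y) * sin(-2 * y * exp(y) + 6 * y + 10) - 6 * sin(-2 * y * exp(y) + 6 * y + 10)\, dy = cos(-2*y*exp(y) + 6*y + 10) + C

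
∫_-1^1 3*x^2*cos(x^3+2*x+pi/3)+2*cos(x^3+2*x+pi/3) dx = sin(3)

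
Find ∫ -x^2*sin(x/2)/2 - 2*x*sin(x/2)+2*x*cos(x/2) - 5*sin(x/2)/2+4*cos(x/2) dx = ((x + 2)^2 + 1)*cos(x/2) + C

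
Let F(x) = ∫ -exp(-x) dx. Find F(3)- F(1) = -exp(-1) + exp(-3)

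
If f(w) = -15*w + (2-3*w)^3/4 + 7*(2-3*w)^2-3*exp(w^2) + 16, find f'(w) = -81*w^2/4 - 6*w*exp(w^2) + 153*w - 108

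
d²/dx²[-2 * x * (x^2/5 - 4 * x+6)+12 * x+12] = 16 - 12*x/5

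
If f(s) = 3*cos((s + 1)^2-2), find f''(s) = -12*s^2*cos(s^2 + 2*s - 1) - 24*s*cos(s^2 + 2*s - 1) - 6*sin(s^2 + 2*s - 1) - 12*cos(s^2 + 2*s - 1)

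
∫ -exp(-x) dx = exp(-x) + C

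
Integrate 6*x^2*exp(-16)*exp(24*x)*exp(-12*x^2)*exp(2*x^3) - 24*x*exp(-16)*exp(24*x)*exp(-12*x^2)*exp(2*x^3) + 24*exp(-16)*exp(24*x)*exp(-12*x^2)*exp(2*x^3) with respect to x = exp(2*(x - 2)^3) + C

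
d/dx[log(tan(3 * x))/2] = 3/sin(6*x)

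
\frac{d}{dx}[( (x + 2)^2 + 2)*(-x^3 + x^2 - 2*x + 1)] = -5*x^4 - 12*x^3 - 12*x^2 - 2*x - 8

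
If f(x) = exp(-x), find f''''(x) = exp(-x)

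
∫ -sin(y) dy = cos(y) + C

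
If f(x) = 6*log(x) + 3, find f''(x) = -6/x^2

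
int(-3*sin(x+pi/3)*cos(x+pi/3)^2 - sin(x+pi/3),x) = cos(x + pi/3)^3 + cos(x + pi/3) + C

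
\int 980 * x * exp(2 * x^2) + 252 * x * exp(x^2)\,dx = (245*exp(x^2) + 126)*exp(x^2) + C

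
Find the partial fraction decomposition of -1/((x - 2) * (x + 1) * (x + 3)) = -1/(10*(x + 3)) + 1/(6*(x + 1)) - 1/(15*(x - 2))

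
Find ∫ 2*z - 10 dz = z^2 - 10*z + C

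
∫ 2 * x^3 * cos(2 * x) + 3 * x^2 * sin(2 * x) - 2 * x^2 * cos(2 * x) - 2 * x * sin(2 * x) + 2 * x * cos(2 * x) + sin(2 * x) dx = x*(x^2 - x + 1)*sin(2*x) + C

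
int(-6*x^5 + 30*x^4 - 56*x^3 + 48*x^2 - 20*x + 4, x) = -x^6 + 6*x^5 - 14*x^4 + 16*x^3 - 10*x^2 + 4*x + C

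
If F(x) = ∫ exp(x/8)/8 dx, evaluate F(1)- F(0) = -1 + exp(1/8)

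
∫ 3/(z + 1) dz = log(2*(z + 1)^3) + C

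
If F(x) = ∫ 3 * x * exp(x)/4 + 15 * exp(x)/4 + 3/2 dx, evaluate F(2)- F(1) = -15*E/4 + 3/2 + 9*exp(2)/2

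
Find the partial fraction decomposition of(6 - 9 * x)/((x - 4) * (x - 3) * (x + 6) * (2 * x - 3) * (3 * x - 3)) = -8/(45*(2*x - 3)) + 2/(945*(x + 6)) + 1/(42*(x - 1)) + 7/(54*(x - 3)) - 1/(15*(x - 4))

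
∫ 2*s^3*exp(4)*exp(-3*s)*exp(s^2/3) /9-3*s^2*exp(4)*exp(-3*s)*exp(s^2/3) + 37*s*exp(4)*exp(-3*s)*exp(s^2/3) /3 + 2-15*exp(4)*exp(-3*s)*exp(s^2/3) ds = 2*s + (s^2 - 9*s + 12)*exp(s^2/3 - 3*s + 4)/3 + C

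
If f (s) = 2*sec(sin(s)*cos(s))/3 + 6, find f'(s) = 2*(-sin(2*s - sin(2*s)/2) + sin(2*s + sin(2*s)/2))/(3*(cos(sin(2*s)) + 1))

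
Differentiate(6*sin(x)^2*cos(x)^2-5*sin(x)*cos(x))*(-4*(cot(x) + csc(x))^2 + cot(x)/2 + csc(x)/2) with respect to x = 3*(1 - cos(2*x))^2 + 77*sin(x)/2 + 101*sin(2*x)/2 + 36*sin(3*x) + 12*sin(4*x) - 157*cos(x)/4 - 25*cos(2*x)/2 + 9*cos(3*x)/4 - 49/2 - 20/tan(x)^2 - 80*cos(x)/(1 - cos(2*x)) - 40/(1 - cos(2*x))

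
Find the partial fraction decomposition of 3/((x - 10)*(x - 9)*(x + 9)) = 1/(114*(x + 9)) - 1/(6*(x - 9)) + 3/(19*(x - 10))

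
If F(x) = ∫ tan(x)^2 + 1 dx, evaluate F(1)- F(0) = tan(1)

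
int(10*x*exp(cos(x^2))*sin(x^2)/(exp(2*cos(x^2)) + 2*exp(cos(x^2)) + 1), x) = -(10*exp(cos(x^2)) + 5)/(exp(cos(x^2)) + 1) + C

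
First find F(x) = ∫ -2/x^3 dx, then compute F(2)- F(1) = -3/4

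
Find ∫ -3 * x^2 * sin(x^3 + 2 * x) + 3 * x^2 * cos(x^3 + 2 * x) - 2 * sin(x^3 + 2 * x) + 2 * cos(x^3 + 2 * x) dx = sin(x*(x^2 + 2)) + cos(x*(x^2 + 2)) + C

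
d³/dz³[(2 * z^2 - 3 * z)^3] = 960*z^3 - 2160*z^2 + 1296*z - 162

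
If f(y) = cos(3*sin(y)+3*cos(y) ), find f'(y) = -3*sqrt(2)*sin(3*sqrt(2)*sin(y + pi/4))*cos(y + pi/4)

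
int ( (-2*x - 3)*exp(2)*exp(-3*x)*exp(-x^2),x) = exp(-x^2 - 3*x + 2) + C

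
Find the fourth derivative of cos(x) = cos(x)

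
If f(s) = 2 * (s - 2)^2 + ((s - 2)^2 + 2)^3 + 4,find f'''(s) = 120*s^3 - 720*s^2 + 1584*s - 1248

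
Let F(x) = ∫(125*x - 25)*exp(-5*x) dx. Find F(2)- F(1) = -50*exp(-10) + 25*exp(-5)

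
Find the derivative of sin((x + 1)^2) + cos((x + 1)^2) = -2*x*sin(x^2 + 2*x + 1) + 2*x*cos(x^2 + 2*x + 1) - 2*sin(x^2 + 2*x + 1) + 2*cos(x^2 + 2*x + 1)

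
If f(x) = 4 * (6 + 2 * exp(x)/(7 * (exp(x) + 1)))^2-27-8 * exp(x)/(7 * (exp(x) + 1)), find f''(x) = (-648*exp(3*x) + 64*exp(2*x) + 616*exp(x))/(49*exp(4*x) + 196*exp(3*x) + 294*exp(2*x) + 196*exp(x) + 49)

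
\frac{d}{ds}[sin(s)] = cos(s)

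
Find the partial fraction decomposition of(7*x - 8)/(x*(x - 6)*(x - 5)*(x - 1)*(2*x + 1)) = -184/(429*(2*x + 1)) - 1/(60*(x - 1)) - 27/(220*(x - 5)) + 17/(195*(x - 6)) + 4/(15*x)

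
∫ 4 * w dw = 2*w^2 + C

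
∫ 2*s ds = s^2 + C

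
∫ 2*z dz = z^2 + C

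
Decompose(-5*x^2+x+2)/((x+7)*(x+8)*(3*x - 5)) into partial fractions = -46/(377*(3*x - 5)) - 326/(29*(x + 8)) + 125/(13*(x + 7))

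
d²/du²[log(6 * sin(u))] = -1/sin(u)^2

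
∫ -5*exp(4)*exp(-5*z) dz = exp(4 - 5*z) + C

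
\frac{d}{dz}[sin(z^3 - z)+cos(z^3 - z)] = sqrt(2)*(3*z^2 - 1)*cos(z^3 - z + pi/4)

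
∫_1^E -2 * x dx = 1 - exp(2)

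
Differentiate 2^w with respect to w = 2^w*log(2)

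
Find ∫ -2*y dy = -y^2 + C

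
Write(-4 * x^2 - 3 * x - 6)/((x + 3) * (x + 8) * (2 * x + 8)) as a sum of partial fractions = -119/(20*(x + 8)) + 29/(4*(x + 4)) - 33/(10*(x + 3))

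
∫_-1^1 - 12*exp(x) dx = -12*E + 12*exp(-1)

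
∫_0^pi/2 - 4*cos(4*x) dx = 0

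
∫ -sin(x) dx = cos(x) + C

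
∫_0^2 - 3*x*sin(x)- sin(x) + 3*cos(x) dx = 7*cos(2) - 1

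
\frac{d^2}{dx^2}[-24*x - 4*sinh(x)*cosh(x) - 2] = -8*sinh(2*x)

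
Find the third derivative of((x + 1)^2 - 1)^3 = 120*x^3 + 360*x^2 + 288*x + 48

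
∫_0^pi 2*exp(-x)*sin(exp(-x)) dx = -2*cos(1) + 2*cos(exp(-pi))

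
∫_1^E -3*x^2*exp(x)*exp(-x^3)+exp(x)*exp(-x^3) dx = -1 + exp(E - exp(3))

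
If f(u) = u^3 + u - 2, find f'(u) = 3*u^2 + 1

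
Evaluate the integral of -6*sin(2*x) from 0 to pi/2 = -6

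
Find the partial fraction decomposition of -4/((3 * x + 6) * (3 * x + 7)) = 4/(3*x + 7) - 4/(3*(x + 2))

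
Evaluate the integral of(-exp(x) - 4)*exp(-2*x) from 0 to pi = -3 + 2*exp(-2*pi) + exp(-pi)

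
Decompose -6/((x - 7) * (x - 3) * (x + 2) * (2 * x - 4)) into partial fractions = 1/(60*(x + 2)) - 3/(20*(x - 2)) + 3/(20*(x - 3)) - 1/(60*(x - 7))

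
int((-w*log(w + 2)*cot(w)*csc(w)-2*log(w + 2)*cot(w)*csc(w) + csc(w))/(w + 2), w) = log(w + 2)*csc(w) + C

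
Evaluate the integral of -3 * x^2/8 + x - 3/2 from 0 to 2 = -2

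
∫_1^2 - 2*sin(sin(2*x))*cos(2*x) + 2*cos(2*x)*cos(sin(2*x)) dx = sqrt(2)*(-sin(pi/4 + sin(2)) + sin(sin(4) + pi/4))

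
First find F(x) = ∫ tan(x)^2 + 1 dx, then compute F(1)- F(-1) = 2*tan(1)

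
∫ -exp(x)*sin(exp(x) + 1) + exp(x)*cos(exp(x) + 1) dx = sqrt(2)*sin(exp(x) + pi/4 + 1) + C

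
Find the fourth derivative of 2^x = 2^x*log(2)^4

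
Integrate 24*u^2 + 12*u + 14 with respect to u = 8*u^3 + 6*u^2 + 14*u + C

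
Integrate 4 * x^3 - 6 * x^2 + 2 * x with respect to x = x^4 - 2*x^3 + x^2 + C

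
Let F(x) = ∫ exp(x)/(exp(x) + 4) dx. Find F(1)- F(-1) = -log(exp(-1)/2 + 2) + log(E/2 + 2)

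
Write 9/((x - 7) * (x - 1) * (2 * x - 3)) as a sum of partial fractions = -36/(11*(2*x - 3)) + 3/(2*(x - 1)) + 3/(22*(x - 7))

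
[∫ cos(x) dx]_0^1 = sin(1)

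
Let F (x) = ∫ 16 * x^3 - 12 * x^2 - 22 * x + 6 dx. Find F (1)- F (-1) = 4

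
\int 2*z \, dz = z^2 + C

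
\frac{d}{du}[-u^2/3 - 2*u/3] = -2*u/3 - 2/3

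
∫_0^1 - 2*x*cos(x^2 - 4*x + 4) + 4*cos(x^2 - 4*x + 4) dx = -sin(1) + sin(4)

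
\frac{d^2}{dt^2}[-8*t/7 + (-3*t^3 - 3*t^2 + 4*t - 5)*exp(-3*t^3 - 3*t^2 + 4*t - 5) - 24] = (-243*t^7 - 567*t^6 + 108*t^5 + 495*t^4 - 300*t^3 - 186*t^2 + 256*t - 24)*exp(-3*t^3 - 3*t^2 + 4*t - 5)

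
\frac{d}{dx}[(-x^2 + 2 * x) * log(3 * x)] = -2*x*log(x) - 2*x*log(3) - x + 2*log(x) + 2 + 2*log(3)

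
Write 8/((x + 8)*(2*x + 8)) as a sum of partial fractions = -1/(x + 8) + 1/(x + 4)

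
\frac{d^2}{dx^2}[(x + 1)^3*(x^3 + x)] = 30*x^4 + 60*x^3 + 48*x^2 + 24*x + 6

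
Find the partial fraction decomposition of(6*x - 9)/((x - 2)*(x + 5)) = 39/(7*(x + 5)) + 3/(7*(x - 2))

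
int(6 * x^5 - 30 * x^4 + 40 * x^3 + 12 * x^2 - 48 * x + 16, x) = x^6 - 6*x^5 + 10*x^4 + 4*x^3 - 24*x^2 + 16*x + C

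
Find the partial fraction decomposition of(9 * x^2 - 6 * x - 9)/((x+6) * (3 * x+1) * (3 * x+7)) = -27/(11*(3*x + 7)) - 3/(17*(3*x + 1)) + 351/(187*(x + 6))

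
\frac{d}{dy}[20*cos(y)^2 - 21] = -20*sin(2*y)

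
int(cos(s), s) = sin(s) + C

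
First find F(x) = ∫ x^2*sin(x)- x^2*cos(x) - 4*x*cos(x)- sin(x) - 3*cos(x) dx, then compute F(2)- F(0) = -9*sin(2) + 1 - 9*cos(2)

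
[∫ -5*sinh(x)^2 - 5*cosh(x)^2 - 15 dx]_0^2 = -5*sinh(4)/2 - 30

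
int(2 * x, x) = x^2 + C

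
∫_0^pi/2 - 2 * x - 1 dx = -12 + (-4 - pi/2)*(-3 + pi/2)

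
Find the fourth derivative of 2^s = 2^s*log(2)^4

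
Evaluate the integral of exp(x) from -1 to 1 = E - exp(-1)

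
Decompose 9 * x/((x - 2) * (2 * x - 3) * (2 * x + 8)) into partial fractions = -27/(11*(2*x - 3)) - 3/(11*(x + 4)) + 3/(2*(x - 2))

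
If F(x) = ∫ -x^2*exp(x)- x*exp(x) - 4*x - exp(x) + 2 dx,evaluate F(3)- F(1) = -8*exp(3) - 12 + 2*E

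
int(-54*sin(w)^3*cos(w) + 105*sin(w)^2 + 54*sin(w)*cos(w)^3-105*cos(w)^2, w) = -105*sin(2*w)/2 - 27*cos(4*w)/8 + C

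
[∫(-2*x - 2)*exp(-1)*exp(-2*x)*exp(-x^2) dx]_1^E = -exp(-4) + exp(-(1 + E)^2)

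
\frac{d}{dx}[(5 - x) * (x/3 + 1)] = 2/3 - 2*x/3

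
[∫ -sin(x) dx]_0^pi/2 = -1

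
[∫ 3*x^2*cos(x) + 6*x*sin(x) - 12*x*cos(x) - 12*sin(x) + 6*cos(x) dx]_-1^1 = 18*sin(1)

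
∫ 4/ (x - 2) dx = 4*log(x - 2) + C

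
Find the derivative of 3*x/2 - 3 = 3/2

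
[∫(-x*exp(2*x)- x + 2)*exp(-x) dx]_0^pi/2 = (1 - pi/2)*(-exp(-pi/2) + exp(pi/2))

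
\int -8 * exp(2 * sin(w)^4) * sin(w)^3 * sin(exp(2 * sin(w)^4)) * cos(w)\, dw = cos(exp(2*sin(w)^4)) + C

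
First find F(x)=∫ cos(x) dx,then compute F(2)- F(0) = sin(2)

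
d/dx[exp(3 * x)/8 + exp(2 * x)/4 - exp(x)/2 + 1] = 3*exp(3*x)/8 + exp(2*x)/2 - exp(x)/2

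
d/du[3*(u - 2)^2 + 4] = 6*u - 12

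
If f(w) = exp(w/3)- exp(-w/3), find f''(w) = (exp(2*w/3) - 1)*exp(-w/3)/9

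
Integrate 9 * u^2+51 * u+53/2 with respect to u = 3*u^3 + 51*u^2/2 + 53*u/2 + C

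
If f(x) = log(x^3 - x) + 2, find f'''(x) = (6*x^6 + 6*x^4 + 6*x^2 - 2)/(x^9 - 3*x^7 + 3*x^5 - x^3)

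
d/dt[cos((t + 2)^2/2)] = -(t + 2)*sin(t^2/2 + 2*t + 2)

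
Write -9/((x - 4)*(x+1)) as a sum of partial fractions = 9/(5*(x + 1)) - 9/(5*(x - 4))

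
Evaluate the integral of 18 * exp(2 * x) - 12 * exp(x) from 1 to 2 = -(-2 + 3*E)^2 + (-2 + 3*exp(2))^2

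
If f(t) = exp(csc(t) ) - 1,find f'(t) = -exp(csc(t))*cot(t)*csc(t)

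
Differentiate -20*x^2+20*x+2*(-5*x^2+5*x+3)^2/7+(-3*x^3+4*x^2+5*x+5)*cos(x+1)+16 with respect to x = 3*x^3*sin(x + 1) + 200*x^3/7 - 4*x^2*sin(x + 1) - 9*x^2*cos(x + 1) - 300*x^2/7 - 5*x*sin(x + 1) + 8*x*cos(x + 1) - 300*x/7 + 5*sqrt(2)*cos(x + pi/4 + 1) + 200/7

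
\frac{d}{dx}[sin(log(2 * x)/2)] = cos((log(x) + log(2))/2)/(2*x)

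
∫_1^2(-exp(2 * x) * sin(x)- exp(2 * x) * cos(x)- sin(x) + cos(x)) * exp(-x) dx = (-exp(2) + exp(-2))*sin(2) + (E - exp(-1))*sin(1)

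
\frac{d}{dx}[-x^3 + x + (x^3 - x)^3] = 9*x^8 - 21*x^6 + 15*x^4 - 6*x^2 + 1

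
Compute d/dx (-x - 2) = -1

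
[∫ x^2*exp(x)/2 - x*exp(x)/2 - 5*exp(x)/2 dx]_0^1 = 1 - 2*E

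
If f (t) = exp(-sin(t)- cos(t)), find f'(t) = (sin(t) - cos(t))*exp(-sin(t) - cos(t))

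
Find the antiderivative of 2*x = x^2 + C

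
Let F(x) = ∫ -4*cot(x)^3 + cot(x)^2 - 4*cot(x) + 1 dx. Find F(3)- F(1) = -2*cot(1)^2 + cot(1) - cot(3) + 2*cot(3)^2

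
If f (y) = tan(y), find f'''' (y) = 24*tan(y)^5 + 40*tan(y)^3 + 16*tan(y)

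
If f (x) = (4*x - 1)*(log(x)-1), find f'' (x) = (4*x + 1)/x^2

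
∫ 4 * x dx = 2*x^2 + C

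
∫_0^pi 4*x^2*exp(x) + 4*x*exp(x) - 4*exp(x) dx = 2*(-2*pi + 2*pi^2)*exp(pi)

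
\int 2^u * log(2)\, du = 2^u + C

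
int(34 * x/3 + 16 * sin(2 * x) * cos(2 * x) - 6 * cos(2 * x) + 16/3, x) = 17*x^2/3 + 16*x/3 + 4*sin(2*x)^2 - 3*sin(2*x) + C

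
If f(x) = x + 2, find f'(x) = 1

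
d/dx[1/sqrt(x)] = -1/(2*x^(3/2))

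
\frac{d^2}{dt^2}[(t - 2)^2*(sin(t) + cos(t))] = -t^2*sin(t) - t^2*cos(t) + 8*t*cos(t) + 6*sin(t) - 10*cos(t)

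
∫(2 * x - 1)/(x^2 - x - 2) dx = log(-x^2 + x + 2) + C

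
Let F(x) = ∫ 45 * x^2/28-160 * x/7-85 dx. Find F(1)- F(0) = -2685/28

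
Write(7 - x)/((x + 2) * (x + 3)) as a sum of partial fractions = -10/(x + 3) + 9/(x + 2)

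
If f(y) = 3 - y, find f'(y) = -1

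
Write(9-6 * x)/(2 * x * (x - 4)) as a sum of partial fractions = -15/(8*(x - 4)) - 9/(8*x)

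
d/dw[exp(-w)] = -exp(-w)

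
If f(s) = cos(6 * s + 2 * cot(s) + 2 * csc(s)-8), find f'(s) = 2*sin(6*s + 2*cot(s) + 2*csc(s) - 8)*cot(s)^2 + 2*sin(6*s + 2*cot(s) + 2*csc(s) - 8)*cot(s)*csc(s) - 4*sin(6*s + 2*cot(s) + 2*csc(s) - 8)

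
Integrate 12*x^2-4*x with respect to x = 4*x^3 - 2*x^2 + C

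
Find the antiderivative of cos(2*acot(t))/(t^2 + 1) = -t/(t^2 + 1) + C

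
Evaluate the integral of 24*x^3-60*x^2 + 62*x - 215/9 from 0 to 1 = -62/9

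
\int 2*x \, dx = x^2 + C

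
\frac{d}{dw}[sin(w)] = cos(w)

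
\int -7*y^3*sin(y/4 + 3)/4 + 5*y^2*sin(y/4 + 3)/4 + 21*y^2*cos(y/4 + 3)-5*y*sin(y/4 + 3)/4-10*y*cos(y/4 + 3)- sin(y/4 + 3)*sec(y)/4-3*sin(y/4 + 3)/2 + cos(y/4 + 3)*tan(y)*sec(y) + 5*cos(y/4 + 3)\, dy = (7*y^3 - 5*y^2 + 5*y + sec(y) + 6)*cos(y/4 + 3) + C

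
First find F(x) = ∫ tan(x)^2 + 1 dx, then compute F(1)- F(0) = tan(1)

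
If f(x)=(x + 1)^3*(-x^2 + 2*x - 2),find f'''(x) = -60*x^2 - 24*x + 6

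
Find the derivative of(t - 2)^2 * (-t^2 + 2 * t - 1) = -4*t^3 + 18*t^2 - 26*t + 12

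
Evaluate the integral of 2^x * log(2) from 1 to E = -2 + 2^E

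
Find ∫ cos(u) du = sin(u) + C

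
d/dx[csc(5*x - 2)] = -5*cot(5*x - 2)*csc(5*x - 2)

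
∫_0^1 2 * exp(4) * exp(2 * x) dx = -exp(4) + exp(6)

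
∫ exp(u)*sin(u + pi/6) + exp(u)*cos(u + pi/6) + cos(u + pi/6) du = (exp(u) + 1)*sin(u + pi/6) + C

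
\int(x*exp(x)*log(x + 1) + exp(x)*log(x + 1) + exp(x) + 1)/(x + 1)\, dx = (exp(x) + 1)*log(x + 1) + C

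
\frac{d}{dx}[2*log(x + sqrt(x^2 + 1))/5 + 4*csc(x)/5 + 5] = (-4*x^2*cot(x)*csc(x) - 4*x*sqrt(x^2 + 1)*cot(x)*csc(x) + 2*x + 2*sqrt(x^2 + 1) - 4*cot(x)*csc(x))/(5*x^2 + 5*x*sqrt(x^2 + 1) + 5)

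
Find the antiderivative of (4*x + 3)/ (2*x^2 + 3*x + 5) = log(2*x^2 + 3*x + 5) + C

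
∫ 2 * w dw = w^2 + C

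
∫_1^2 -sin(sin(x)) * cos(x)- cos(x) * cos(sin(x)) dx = sqrt(2)*(sin(-sin(2) + pi/4) - sin(-sin(1) + pi/4))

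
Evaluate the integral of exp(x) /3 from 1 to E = -E/3 + exp(E)/3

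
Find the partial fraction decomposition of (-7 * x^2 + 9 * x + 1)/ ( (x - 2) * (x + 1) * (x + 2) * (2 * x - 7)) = -142/(99*(2*x - 7)) + 45/(44*(x + 2)) - 5/(9*(x + 1)) + 1/(4*(x - 2))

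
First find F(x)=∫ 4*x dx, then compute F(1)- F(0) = 2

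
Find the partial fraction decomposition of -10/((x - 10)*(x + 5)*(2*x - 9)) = 40/(209*(2*x - 9)) - 2/(57*(x + 5)) - 2/(33*(x - 10))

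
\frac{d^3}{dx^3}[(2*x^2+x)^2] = 96*x + 24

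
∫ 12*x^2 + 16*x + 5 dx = 4*x^3 + 8*x^2 + 5*x + C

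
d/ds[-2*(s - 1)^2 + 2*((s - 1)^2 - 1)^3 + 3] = 12*s^5 - 60*s^4 + 96*s^3 - 48*s^2 - 4*s + 4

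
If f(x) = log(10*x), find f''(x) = -1/x^2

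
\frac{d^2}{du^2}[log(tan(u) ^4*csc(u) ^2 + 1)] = 2*(10*sin(u)^12/cos(u)^10 + 13*sin(u)^8/cos(u)^10 - sin(u)^6/cos(u)^10 - 8*sin(u)^4/cos(u)^2 - 20*tan(u)^10 + 9*tan(u)^4)/(sin(u)^2 + tan(u)^4)^2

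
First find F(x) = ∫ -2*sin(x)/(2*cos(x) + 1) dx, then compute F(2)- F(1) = log(2*cos(2) + 1) - log(1 + 2*cos(1))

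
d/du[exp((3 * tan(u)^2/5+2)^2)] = 12*(3*tan(u)^4 + 13*tan(u)^2 + 10)*exp(9*tan(u)^4/25 + 12*tan(u)^2/5 + 4)*tan(u)/25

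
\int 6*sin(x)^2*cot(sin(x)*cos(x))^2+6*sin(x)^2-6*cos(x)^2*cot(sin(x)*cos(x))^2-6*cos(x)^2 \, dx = 6*cot(sin(2*x)/2) + C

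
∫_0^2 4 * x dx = 8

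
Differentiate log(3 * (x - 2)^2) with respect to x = 2/(x - 2)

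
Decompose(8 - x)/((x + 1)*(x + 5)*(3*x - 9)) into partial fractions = 13/(96*(x + 5)) - 3/(16*(x + 1)) + 5/(96*(x - 3))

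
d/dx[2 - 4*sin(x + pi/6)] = -4*cos(x + pi/6)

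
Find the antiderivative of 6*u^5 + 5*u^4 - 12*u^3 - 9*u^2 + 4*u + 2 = u^6 + u^5 - 3*u^4 - 3*u^3 + 2*u^2 + 2*u + C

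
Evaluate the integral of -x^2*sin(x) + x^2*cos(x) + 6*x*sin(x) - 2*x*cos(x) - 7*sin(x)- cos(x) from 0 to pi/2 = -4 + (-2 + pi/2)^2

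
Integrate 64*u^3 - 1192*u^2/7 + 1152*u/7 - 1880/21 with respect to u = 16*u^4 - 1192*u^3/21 + 576*u^2/7 - 1880*u/21 + C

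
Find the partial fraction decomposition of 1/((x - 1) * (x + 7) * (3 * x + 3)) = 1/(144*(x + 7)) - 1/(36*(x + 1)) + 1/(48*(x - 1))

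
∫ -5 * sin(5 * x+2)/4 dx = cos(5*x + 2)/4 + C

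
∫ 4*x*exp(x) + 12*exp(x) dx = 4*(x + 2)*exp(x) + C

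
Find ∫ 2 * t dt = t^2 + C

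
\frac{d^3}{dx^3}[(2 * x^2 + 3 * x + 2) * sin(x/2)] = -x^2*cos(x/2)/4 - 3*x*sin(x/2) - 3*x*cos(x/2)/8 - 9*sin(x/2)/4 + 23*cos(x/2)/4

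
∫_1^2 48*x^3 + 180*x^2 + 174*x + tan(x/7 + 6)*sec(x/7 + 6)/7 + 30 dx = -sec(43/7) + sec(44/7) + 891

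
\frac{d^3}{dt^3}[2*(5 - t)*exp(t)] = -2*t*exp(t) + 4*exp(t)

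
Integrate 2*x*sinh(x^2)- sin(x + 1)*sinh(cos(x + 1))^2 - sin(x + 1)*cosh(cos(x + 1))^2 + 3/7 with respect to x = 3*x/7 + sinh(2*cos(x + 1))/2 + cosh(x^2) + C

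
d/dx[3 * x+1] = 3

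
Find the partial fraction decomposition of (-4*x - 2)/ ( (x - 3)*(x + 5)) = -9/(4*(x + 5)) - 7/(4*(x - 3))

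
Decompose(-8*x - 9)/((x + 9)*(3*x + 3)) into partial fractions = -21/(8*(x + 9)) - 1/(24*(x + 1))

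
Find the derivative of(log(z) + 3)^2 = (2*log(z) + 6)/z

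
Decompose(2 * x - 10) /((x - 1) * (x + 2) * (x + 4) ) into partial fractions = -9/(5*(x + 4)) + 7/(3*(x + 2)) - 8/(15*(x - 1))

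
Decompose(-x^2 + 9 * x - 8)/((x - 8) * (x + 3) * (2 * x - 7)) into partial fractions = -5/(13*(2*x - 7)) - 4/(13*(x + 3))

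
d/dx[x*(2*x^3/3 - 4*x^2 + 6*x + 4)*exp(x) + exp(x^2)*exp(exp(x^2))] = 2*x^4*exp(x)/3 - 4*x^3*exp(x)/3 - 6*x^2*exp(x) + 16*x*exp(x) + 2*x*exp(x^2 + exp(x^2)) + 2*x*exp(2*x^2 + exp(x^2)) + 4*exp(x)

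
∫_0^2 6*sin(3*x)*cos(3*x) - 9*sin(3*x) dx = -3 + sin(6)^2 + 3*cos(6)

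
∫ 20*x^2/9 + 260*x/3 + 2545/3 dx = 20*x^3/27 + 130*x^2/3 + 2545*x/3 + C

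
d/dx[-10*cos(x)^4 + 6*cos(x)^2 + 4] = 4*sin(2*x) + 5*sin(4*x)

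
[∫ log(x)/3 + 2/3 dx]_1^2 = 1/3 + 2*log(2)/3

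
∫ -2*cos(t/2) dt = -4*sin(t/2) + C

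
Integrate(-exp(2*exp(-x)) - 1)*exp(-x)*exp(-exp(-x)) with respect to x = 2*sinh(exp(-x)) + C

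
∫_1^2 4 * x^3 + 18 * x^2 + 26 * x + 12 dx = 108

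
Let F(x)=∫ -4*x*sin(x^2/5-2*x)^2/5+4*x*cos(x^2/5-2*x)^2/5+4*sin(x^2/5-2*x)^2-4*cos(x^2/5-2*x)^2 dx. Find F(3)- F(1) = -sin(42/5) + sin(18/5)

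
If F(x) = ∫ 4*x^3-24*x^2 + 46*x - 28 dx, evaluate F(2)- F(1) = 0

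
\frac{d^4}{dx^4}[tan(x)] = 24*tan(x)^5 + 40*tan(x)^3 + 16*tan(x)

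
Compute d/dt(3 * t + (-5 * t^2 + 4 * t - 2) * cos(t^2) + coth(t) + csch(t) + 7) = 10*t^3*sin(t^2) - 8*t^2*sin(t^2) + 4*t*sin(t^2) - 10*t*cos(t^2) + 4*cos(t^2) + 3 - cosh(t)/sinh(t)^2 - 1/sinh(t)^2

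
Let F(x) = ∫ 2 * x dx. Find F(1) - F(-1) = 0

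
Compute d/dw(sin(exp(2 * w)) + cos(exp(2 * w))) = 2*sqrt(2)*exp(2*w)*cos(exp(2*w) + pi/4)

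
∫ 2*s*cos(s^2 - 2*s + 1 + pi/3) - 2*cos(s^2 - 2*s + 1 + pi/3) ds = sin((s - 1)^2 + pi/3) + C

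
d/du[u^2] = 2*u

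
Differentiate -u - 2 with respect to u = -1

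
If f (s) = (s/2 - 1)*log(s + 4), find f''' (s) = (-s - 16)/(2*s^3 + 24*s^2 + 96*s + 128)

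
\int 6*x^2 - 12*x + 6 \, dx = 2*x^3 - 6*x^2 + 6*x + C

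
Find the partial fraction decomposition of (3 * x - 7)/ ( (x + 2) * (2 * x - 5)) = 1/(9*(2*x - 5)) + 13/(9*(x + 2))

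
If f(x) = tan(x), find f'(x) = cos(x)^(-2)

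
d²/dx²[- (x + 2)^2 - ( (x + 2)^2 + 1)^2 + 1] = -12*x^2 - 48*x - 54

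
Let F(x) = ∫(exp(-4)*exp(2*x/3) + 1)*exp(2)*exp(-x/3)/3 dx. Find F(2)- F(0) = -exp(4/3) - exp(-2) + exp(-4/3) + exp(2)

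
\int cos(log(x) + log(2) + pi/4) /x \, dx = sin(log(2*x) + pi/4) + C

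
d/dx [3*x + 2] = 3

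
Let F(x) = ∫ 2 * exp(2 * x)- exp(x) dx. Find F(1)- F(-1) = -3*E - (exp(-1) + 1)^2 + 3*exp(-1) + (1 + E)^2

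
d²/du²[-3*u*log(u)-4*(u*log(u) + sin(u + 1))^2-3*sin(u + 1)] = (8*u^2*log(u)*sin(u + 1) - 8*u*log(u)^2 - 16*u*log(u)*cos(u + 1) - 24*u*log(u) + 8*u*sin(u + 1)^2 + 3*u*sin(u + 1) - 8*u*cos(u + 1)^2 - 16*u*cos(u + 1) - 8*u - 8*sin(u + 1) - 3)/u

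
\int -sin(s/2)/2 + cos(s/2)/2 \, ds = sqrt(2)*sin(s/2 + pi/4) + C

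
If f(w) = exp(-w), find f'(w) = -exp(-w)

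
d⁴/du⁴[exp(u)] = exp(u)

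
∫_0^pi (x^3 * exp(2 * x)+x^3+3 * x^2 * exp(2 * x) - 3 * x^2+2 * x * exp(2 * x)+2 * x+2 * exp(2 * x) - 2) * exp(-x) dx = (2*pi + pi^3)*(-exp(-pi) + exp(pi))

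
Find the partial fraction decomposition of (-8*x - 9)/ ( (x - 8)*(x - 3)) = 33/(5*(x - 3)) - 73/(5*(x - 8))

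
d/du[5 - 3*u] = -3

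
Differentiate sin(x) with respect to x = cos(x)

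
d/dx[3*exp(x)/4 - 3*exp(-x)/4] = (3*exp(2*x) + 3)*exp(-x)/4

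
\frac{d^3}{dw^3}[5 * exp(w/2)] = 5*exp(w/2)/8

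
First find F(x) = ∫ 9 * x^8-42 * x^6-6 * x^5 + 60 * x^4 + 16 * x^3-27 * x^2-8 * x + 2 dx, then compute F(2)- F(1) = 45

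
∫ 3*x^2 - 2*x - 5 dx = x^3 - x^2 - 5*x + C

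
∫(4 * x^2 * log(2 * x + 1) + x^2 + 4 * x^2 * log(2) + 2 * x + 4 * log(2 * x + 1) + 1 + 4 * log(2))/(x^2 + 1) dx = -3*x + 2*(2*x + 1)*log(4*x + 2) + log(x^2 + 1) + C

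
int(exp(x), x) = exp(x) + C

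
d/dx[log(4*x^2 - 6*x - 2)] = (4*x - 3)/(2*x^2 - 3*x - 1)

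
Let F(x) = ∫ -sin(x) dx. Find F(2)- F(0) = -1 + cos(2)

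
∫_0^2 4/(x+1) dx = 4*log(3)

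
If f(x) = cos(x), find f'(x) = -sin(x)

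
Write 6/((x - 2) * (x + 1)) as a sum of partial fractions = -2/(x + 1) + 2/(x - 2)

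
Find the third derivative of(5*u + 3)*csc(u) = (5*u*cos(u)/sin(u) - 30*u*cos(u)/sin(u)^3 - 15 + 3*cos(u)/sin(u) + 30/sin(u)^2 - 18*cos(u)/sin(u)^3)/sin(u)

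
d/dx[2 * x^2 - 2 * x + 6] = 4*x - 2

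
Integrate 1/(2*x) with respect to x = log(x)/2 + C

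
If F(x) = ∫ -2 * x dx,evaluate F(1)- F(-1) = 0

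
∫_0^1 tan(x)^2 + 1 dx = tan(1)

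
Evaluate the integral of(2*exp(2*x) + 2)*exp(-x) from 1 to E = -2*E - 2*exp(-E) + 2*exp(-1) + 2*exp(E)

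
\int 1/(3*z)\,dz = log(2*z)/3 + C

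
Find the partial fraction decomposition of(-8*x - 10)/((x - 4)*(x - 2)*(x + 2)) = 1/(4*(x + 2)) + 13/(4*(x - 2)) - 7/(2*(x - 4))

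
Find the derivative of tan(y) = cos(y)^(-2)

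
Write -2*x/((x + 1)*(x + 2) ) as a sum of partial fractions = -4/(x + 2) + 2/(x + 1)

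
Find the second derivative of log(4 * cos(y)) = -1/cos(y)^2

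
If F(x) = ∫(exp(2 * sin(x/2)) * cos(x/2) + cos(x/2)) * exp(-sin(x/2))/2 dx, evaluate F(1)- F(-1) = -2*exp(-sin(1/2)) + 2*exp(sin(1/2))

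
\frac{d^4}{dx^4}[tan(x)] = 24*tan(x)^5 + 40*tan(x)^3 + 16*tan(x)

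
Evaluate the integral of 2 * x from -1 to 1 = 0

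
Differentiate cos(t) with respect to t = -sin(t)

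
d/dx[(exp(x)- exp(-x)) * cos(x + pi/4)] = sqrt(2)*(-exp(2*x)*sin(x) + cos(x))*exp(-x)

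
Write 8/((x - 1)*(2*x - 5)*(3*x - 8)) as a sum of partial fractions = 72/(5*(3*x - 8)) - 32/(3*(2*x - 5)) + 8/(15*(x - 1))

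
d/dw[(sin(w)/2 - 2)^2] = (sin(w)/2 - 2)*cos(w)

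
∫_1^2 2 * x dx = 3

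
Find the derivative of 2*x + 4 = 2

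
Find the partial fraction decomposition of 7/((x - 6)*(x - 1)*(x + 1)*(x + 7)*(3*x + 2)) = 567/(1900*(3*x + 2)) + 7/(11856*(x + 7)) - 1/(12*(x + 1)) - 7/(400*(x - 1)) + 1/(1300*(x - 6))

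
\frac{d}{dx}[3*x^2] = 6*x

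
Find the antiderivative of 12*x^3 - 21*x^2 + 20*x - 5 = 3*x^4 - 7*x^3 + 10*x^2 - 5*x + C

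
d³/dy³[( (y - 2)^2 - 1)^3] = 120*y^3 - 720*y^2 + 1368*y - 816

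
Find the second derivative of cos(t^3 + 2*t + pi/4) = -9*t^4*cos(t^3 + 2*t + pi/4) - 12*t^2*cos(t^3 + 2*t + pi/4) - 6*t*sin(t^3 + 2*t + pi/4) - 4*cos(t^3 + 2*t + pi/4)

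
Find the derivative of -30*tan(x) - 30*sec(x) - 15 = -30*(sin(x) + 1)/cos(x)^2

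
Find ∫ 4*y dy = 2*y^2 + C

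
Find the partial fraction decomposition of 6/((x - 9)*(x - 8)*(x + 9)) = 1/(51*(x + 9)) - 6/(17*(x - 8)) + 1/(3*(x - 9))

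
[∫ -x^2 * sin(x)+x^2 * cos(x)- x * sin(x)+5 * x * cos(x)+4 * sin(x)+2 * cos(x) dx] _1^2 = 9*cos(2) - 3*sin(1) - 3*cos(1) + 9*sin(2)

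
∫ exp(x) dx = exp(x) + C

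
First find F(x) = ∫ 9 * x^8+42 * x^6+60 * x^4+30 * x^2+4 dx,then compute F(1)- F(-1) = 66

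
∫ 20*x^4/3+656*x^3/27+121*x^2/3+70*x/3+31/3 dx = 4*x^5/3 + 164*x^4/27 + 121*x^3/9 + 35*x^2/3 + 31*x/3 + C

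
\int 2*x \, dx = x^2 + C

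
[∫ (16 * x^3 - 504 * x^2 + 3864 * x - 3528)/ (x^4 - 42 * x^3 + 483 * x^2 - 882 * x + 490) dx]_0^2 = -4*log(10) + 4*log(338/49)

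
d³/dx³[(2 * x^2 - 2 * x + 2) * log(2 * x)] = (4*x^2 + 2*x + 4)/x^3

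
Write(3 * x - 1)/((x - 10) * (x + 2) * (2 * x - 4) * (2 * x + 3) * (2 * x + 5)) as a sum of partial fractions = -17/(225*(2*x + 5)) - 11/(161*(2*x + 3)) + 7/(96*(x + 2)) - 5/(4032*(x - 2)) + 29/(110400*(x - 10))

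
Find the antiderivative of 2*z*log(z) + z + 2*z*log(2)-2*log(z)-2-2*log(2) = ((z - 1)^2 - 1)*log(2*z) + C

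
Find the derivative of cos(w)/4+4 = -sin(w)/4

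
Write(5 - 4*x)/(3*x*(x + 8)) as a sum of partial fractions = -37/(24*(x + 8)) + 5/(24*x)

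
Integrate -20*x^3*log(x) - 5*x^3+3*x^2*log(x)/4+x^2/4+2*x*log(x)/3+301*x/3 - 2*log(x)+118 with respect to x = -x*(60*x^3 - 3*x^2 - 4*x + 24)*log(x)/12 + 20*x + 50*(x + 1)^2 + C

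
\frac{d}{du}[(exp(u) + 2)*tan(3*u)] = exp(u)*tan(3*u) + 3*exp(u)/cos(3*u)^2 + 6/cos(3*u)^2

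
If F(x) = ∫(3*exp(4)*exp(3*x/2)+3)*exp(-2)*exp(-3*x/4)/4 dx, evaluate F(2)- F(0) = -exp(2) - exp(-7/2) + exp(-2) + exp(7/2)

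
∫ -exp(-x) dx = exp(-x) + C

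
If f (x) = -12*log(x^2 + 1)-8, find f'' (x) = (24*x^2 - 24)/(x^4 + 2*x^2 + 1)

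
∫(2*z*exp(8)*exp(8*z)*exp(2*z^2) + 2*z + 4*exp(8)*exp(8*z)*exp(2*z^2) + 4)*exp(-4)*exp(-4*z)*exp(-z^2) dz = 2*sinh((z + 2)^2) + C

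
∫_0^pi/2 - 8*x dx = -pi^2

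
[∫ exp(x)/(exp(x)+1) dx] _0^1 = -log(6) + log(3 + 3*E)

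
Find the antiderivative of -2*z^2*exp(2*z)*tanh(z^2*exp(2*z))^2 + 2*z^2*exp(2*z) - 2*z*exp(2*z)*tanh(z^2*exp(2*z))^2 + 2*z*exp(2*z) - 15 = -15*z + tanh(z^2*exp(2*z)) + C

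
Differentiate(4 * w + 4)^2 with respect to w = 32*w + 32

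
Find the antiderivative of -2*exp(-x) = 2*exp(-x) + C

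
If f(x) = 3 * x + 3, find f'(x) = 3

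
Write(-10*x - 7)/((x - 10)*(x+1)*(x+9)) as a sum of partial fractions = 83/(152*(x + 9)) - 3/(88*(x + 1)) - 107/(209*(x - 10))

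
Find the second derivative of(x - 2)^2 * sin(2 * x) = -4*x^2*sin(2*x) + 16*x*sin(2*x) + 8*x*cos(2*x) - 14*sin(2*x) - 16*cos(2*x)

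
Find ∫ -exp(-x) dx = exp(-x) + C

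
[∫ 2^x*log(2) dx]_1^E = -2 + 2^E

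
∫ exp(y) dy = exp(y) + C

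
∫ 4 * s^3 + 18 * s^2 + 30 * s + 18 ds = s^4 + 6*s^3 + 15*s^2 + 18*s + C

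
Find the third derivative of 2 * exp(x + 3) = 2*exp(x + 3)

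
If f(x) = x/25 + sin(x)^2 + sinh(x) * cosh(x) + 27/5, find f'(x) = sin(2*x) + cosh(2*x) + 1/25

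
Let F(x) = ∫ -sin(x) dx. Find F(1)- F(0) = -1 + cos(1)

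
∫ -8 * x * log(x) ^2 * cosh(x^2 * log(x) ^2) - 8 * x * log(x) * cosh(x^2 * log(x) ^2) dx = -4*sinh(x^2*log(x)^2) + C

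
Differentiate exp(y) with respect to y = exp(y)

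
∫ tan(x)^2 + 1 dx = tan(x) + C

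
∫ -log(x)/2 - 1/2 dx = -x*log(x)/2 + C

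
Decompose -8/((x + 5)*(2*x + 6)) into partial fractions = 2/(x + 5) - 2/(x + 3)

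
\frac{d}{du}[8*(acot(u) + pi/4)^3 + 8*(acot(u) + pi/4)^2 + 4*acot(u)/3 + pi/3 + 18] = (-144*acot(u)^2 - 72*pi*acot(u) - 96*acot(u) - 9*pi^2 - 24*pi - 8)/(6*u^2 + 6)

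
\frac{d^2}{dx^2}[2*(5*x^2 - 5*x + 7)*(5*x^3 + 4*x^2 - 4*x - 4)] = 1000*x^3 - 120*x^2 - 60*x + 112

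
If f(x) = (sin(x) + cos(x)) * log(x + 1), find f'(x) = sqrt(2)*(x*log(x + 1)*cos(x + pi/4) + log(x + 1)*cos(x + pi/4) + sin(x + pi/4))/(x + 1)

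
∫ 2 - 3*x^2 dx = -x^3 + 2*x + C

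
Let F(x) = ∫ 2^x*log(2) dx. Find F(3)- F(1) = 6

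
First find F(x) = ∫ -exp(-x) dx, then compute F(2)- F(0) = -1 + exp(-2)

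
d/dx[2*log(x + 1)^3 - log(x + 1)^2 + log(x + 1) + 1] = (6*log(x + 1)^2 - 2*log(x + 1) + 1)/(x + 1)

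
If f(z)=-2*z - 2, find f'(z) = -2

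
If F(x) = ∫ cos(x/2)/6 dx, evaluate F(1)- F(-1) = 2*sin(1/2)/3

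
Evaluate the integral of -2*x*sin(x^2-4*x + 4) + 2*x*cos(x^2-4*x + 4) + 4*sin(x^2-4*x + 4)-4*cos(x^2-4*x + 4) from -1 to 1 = -sin(9) + cos(1) + sin(1) - cos(9)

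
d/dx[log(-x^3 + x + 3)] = (3*x^2 - 1)/(x^3 - x - 3)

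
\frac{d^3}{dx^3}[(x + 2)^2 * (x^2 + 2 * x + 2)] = 24*x + 36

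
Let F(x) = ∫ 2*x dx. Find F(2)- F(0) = 4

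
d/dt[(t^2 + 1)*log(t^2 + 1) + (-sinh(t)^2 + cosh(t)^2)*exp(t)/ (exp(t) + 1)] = (2*t*exp(2*t)*log(t^2 + 1) + 2*t*exp(2*t) + 4*t*exp(t)*log(t^2 + 1) + 4*t*exp(t) + 2*t*log(t^2 + 1) + 2*t + exp(t))/(exp(2*t) + 2*exp(t) + 1)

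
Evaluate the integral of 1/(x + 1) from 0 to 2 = log(3)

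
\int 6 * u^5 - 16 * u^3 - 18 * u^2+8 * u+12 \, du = u^6 - 4*u^4 - 6*u^3 + 4*u^2 + 12*u + C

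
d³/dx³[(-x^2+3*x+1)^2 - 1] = 24*x - 36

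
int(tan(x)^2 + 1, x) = tan(x) + C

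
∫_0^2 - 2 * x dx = -4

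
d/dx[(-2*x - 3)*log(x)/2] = (-2*x*log(x) - 2*x - 3)/(2*x)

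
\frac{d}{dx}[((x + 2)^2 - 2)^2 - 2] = 4*x^3 + 24*x^2 + 40*x + 16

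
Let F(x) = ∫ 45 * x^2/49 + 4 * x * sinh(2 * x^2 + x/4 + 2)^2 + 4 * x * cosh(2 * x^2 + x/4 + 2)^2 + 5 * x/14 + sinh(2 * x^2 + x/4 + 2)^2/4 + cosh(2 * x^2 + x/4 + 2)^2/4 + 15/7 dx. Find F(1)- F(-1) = -sinh(15/2)/2 + 240/49 + sinh(17/2)/2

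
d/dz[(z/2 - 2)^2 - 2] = z/2 - 2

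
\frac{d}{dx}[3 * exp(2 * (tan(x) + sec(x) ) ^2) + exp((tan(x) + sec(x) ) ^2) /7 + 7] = 2*(6*exp(2*sin(x)/cos(x)^2)*exp(cos(x)^(-2))*exp(tan(x)^2) + 1/7)*(sin(x) + 1)^2*exp(2*sin(x)/cos(x)^2)*exp(cos(x)^(-2))*exp(tan(x)^2)/cos(x)^3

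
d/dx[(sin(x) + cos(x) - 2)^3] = 3*sqrt(2)*(sqrt(2)*sin(x + pi/4) - 2)^2*cos(x + pi/4)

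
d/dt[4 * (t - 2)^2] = 8*t - 16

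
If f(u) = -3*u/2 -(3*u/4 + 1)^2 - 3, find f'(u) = -9*u/8 - 3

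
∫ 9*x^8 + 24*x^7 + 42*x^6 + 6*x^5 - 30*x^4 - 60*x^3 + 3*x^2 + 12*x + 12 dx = x^9 + 3*x^8 + 6*x^7 + x^6 - 6*x^5 - 15*x^4 + x^3 + 6*x^2 + 12*x + C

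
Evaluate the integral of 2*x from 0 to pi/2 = pi^2/4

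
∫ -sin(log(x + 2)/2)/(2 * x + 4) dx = cos(log(x + 2)/2) + C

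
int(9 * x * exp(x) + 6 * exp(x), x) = (9*x - 3)*exp(x) + C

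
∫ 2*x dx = x^2 + C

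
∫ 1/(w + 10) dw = log(w/2 + 5) + C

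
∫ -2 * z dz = -z^2 + C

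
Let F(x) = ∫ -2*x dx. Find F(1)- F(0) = -1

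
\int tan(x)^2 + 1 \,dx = tan(x) + C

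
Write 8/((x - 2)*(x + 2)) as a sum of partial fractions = -2/(x + 2) + 2/(x - 2)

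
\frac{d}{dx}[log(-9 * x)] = 1/x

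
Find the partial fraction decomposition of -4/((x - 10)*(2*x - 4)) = 1/(4*(x - 2)) - 1/(4*(x - 10))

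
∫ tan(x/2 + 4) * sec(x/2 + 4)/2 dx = sec(x/2 + 4) + C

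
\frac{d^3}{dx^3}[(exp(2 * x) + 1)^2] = 64*exp(4*x) + 16*exp(2*x)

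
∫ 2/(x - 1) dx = log(2*(x - 1)^2) + C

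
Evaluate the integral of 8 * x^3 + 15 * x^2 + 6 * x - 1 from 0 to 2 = 82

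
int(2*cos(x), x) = 2*sin(x) + C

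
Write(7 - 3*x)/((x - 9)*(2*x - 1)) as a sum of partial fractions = -11/(17*(2*x - 1)) - 20/(17*(x - 9))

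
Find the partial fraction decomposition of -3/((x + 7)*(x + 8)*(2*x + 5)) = -4/(33*(2*x + 5)) - 3/(11*(x + 8)) + 1/(3*(x + 7))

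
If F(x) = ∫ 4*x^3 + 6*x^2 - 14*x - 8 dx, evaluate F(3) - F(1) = 60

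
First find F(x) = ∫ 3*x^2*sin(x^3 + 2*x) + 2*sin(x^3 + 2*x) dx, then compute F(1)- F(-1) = 0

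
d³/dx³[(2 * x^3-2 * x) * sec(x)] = 2*(-x^3*sin(x)/cos(x) + 6*x^3*sin(x)/cos(x)^3 - 9*x^2 + 18*x^2/cos(x)^2 + 19*x*sin(x)/cos(x) - 6*x*sin(x)/cos(x)^3 + 9 - 6/cos(x)^2)/cos(x)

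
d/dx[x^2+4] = 2*x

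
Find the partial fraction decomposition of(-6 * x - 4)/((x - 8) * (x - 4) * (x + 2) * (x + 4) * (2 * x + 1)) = -16/(3213*(2*x + 1)) + 5/(336*(x + 4)) - 1/(45*(x + 2)) + 7/(432*(x - 4)) - 13/(2040*(x - 8))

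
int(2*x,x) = x^2 + C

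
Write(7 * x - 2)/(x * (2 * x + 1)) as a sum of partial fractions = 11/(2*x + 1) - 2/x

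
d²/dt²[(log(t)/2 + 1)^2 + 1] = (-log(t) - 1)/(2*t^2)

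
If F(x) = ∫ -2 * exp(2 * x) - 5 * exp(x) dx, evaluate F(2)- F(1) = -(2 + exp(2))^2 - exp(2) + E + (2 + E)^2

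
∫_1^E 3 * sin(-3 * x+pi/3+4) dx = cos(-3*E + pi/3 + 4) - cos(1 + pi/3)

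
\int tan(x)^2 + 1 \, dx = tan(x) + C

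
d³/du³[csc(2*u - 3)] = -48*cot(2*u - 3)^3*csc(2*u - 3) - 40*cot(2*u - 3)*csc(2*u - 3)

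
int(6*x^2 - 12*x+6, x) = 2*x^3 - 6*x^2 + 6*x + C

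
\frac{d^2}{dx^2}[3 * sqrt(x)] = -3/(4*x^(3/2))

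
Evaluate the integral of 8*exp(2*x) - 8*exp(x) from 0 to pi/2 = (-2 + 2*exp(pi/2))^2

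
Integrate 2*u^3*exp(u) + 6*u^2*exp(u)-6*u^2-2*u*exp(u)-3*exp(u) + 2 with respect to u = (1 - exp(u))*(-2*u^3 + 2*u + 1) + C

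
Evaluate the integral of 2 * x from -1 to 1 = 0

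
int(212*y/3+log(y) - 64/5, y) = y*(530*y + 15*log(y) - 207)/15 + C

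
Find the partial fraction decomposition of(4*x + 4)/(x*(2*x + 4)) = 1/(x + 2) + 1/x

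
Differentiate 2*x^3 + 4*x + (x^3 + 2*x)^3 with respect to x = 9*x^8 + 42*x^6 + 60*x^4 + 30*x^2 + 4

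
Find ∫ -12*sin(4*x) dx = 3*cos(4*x) + C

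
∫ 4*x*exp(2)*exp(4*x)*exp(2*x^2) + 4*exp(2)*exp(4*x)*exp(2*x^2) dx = exp(2*(x + 1)^2) + C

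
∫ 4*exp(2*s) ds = 2*exp(2*s) + C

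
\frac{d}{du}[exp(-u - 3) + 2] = -exp(-u - 3)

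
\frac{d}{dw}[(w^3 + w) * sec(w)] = (w^3*sin(w)/cos(w) + 3*w^2 + w*sin(w)/cos(w) + 1)/cos(w)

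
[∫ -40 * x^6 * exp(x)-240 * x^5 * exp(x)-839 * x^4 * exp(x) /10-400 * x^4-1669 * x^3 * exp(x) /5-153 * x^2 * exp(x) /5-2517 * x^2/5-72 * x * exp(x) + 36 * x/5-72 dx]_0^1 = -1581*E/10 - 1581/5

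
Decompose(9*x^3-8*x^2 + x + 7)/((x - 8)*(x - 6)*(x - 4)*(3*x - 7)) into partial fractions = -2163/(935*(3*x - 7)) + 459/(40*(x - 4)) - 1669/(44*(x - 6)) + 4111/(136*(x - 8))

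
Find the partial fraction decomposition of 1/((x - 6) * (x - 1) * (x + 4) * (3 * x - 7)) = -27/(836*(3*x - 7)) - 1/(950*(x + 4)) + 1/(100*(x - 1)) + 1/(550*(x - 6))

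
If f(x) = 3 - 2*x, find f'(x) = -2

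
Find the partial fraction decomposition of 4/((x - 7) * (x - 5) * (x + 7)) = 1/(42*(x + 7)) - 1/(6*(x - 5)) + 1/(7*(x - 7))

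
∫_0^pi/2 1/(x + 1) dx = -log(4) + log(4 + 2*pi)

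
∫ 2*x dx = x^2 + C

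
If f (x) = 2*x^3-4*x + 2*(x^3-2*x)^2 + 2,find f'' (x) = 60*x^4 - 96*x^2 + 12*x + 16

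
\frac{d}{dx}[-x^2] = -2*x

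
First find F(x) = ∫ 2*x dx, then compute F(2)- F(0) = 4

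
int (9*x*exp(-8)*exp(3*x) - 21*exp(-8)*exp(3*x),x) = (3*x - 8)*exp(3*x - 8) + C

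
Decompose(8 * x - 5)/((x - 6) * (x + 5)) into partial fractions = 45/(11*(x + 5)) + 43/(11*(x - 6))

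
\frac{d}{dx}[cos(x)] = -sin(x)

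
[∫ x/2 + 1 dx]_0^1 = 5/4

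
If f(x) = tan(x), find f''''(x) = 24*tan(x)^5 + 40*tan(x)^3 + 16*tan(x)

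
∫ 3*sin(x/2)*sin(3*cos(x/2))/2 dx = cos(3*cos(x/2)) + C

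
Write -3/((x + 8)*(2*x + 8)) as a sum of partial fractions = 3/(8*(x + 8)) - 3/(8*(x + 4))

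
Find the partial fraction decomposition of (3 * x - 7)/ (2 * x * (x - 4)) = 5/(8*(x - 4)) + 7/(8*x)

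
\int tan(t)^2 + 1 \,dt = tan(t) + C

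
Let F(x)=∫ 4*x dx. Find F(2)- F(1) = 6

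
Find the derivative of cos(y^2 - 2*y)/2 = (1 - y)*sin(y*(y - 2))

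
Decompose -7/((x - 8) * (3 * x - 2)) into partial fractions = 21/(22*(3*x - 2)) - 7/(22*(x - 8))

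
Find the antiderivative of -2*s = -s^2 + C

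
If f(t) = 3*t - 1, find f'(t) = 3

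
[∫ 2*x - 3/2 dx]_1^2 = 3/2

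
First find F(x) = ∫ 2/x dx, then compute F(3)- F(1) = 2*log(3)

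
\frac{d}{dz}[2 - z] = -1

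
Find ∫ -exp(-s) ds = exp(-s) + C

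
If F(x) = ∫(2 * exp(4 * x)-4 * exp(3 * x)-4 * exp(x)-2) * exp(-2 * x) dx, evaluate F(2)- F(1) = -(-2 - exp(-1) + E)^2 + (-2 - exp(-2) + exp(2))^2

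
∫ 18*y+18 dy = 9*y^2 + 18*y + C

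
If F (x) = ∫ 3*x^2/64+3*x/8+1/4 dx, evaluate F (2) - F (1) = 59/64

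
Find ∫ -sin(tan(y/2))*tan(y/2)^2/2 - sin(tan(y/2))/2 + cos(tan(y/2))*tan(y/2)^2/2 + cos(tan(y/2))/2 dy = sqrt(2)*sin(tan(y/2) + pi/4) + C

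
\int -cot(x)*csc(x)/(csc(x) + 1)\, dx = log(csc(x) + 1) + C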